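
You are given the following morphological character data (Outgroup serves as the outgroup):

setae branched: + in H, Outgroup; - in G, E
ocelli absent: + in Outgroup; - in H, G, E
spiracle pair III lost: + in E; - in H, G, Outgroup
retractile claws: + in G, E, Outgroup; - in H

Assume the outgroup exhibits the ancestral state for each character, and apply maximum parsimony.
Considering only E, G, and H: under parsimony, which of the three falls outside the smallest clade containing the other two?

Character polarity is set by the outgroup: the derived state is whichever differs from the outgroup's state, so for setae branched, ocelli absent, retractile claws the derived state is '-', and for the remaining characters it is '+'.
setae branched (derived state '-') is shared by E and G — a synapomorphy uniting that clade.
All ingroup taxa share the derived state '-' for ocelli absent; it defines the ingroup but does not resolve relationships within it.
spiracle pair III lost (derived state '+') is unique to E (autapomorphy; uninformative for grouping).
retractile claws: derived state '-' in H only — an autapomorphy, so it tells us nothing about relationships among taxa.
Most parsimonious ingroup topology: (H,(G,E)).
E and G share a more recent common ancestor with each other than either does with H, so H is the least closely related of the three.

H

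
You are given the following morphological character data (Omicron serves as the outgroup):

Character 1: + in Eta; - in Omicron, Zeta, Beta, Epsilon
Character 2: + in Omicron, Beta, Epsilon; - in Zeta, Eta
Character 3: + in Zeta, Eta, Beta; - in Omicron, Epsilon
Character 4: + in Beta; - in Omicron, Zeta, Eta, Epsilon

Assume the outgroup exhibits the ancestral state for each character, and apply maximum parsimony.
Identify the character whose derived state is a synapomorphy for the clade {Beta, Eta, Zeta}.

Character polarity is set by the outgroup: the derived state is whichever differs from the outgroup's state, so for Character 2 the derived state is '-', and for the remaining characters it is '+'.
Character 1: derived state '+' in Eta only — an autapomorphy, so it tells us nothing about relationships among taxa.
Character 2: derived state '-' in Eta and Zeta only — synapomorphy for {Eta, Zeta}.
Only Beta, Eta, and Zeta show the derived state '+' for Character 3, supporting them as a clade.
Character 4 (derived state '+') is unique to Beta (autapomorphy; uninformative for grouping).
Most parsimonious ingroup topology: (((Zeta,Eta),Beta),Epsilon).
The clade {Beta, Eta, Zeta} is supported by Character 3: its derived state '+' occurs in exactly those taxa and in no other taxon (including the outgroup).

Character 3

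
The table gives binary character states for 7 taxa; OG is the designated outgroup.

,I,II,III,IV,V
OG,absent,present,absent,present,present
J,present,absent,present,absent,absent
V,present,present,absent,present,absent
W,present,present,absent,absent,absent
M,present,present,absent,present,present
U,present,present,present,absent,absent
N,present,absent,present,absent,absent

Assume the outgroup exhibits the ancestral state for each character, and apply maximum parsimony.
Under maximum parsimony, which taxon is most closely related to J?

Character polarity is set by the outgroup: the derived state is whichever differs from the outgroup's state, so for II, IV, V the derived state is 'absent', and for the remaining characters it is 'present'.
I (derived state 'present') is shared by all ingroup taxa — unites the whole ingroup.
II: derived state 'absent' in J and N only — synapomorphy for {J, N}.
Only J, N, and U show the derived state 'present' for III, supporting them as a clade.
IV: derived state 'absent' in J, N, U, and W only — synapomorphy for {J, N, U, W}.
V: derived state 'absent' in J, N, U, V, and W only — synapomorphy for {J, N, U, V, W}.
Most parsimonious ingroup topology: (((((J,N),U),W),V),M).
J and N form a cherry on this tree, so they are sister taxa.

N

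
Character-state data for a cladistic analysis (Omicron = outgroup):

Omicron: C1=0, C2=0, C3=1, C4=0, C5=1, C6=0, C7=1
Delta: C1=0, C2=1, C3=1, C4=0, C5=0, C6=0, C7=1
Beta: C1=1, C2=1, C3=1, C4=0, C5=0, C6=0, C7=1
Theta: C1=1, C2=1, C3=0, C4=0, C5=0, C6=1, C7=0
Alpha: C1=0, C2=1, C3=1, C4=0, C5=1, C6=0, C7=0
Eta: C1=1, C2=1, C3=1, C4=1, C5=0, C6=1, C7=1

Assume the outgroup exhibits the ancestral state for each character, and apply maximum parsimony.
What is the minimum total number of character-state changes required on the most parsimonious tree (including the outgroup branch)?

8

Character polarity is set by the outgroup: the derived state is whichever differs from the outgroup's state, so for C3, C5, C7 the derived state is '0', and for the remaining characters it is '1'.
C1: derived state '1' in Beta, Eta, and Theta only — synapomorphy for {Beta, Eta, Theta}.
C2 (derived state '1') is shared by all ingroup taxa — unites the whole ingroup.
C3: derived state '0' in Theta only — an autapomorphy, so it tells us nothing about relationships among taxa.
C4: derived state '1' in Eta only — an autapomorphy, so it tells us nothing about relationships among taxa.
C5: derived state '0' in Beta, Delta, Eta, and Theta only — synapomorphy for {Beta, Delta, Eta, Theta}.
C6 (derived state '1') is shared by Eta and Theta — a synapomorphy uniting that clade.
C7 (state '0') occurs in Alpha and Theta but conflicts with the nesting implied by the other characters — most parsimoniously interpreted as homoplasy.
Most parsimonious ingroup topology: ((Delta,(Beta,(Theta,Eta))),Alpha).
Changes per character on this tree: C1: 1; C2: 1; C3: 1; C4: 1; C5: 1; C6: 1; C7: 2.
Total = 8.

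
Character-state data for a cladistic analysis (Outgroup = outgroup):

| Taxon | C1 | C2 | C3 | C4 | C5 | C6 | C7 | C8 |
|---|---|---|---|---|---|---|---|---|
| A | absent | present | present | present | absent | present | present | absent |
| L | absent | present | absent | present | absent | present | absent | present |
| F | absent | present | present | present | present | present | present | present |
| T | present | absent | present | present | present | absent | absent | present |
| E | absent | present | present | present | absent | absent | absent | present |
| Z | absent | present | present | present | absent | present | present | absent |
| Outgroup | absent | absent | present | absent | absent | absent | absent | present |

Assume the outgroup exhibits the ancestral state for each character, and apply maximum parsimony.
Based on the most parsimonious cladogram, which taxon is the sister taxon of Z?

Character polarity is set by the outgroup: the derived state is whichever differs from the outgroup's state, so for C3, C8 the derived state is 'absent', and for the remaining characters it is 'present'.
C1 (derived state 'present') is unique to T (autapomorphy; uninformative for grouping).
Only A, E, F, L, and Z show the derived state 'present' for C2, supporting them as a clade.
C3: derived state 'absent' in L only — an autapomorphy, so it tells us nothing about relationships among taxa.
All ingroup taxa share the derived state 'present' for C4; it defines the ingroup but does not resolve relationships within it.
C5 groups F and T, which is incompatible with the clades supported by the remaining characters; treating it as convergent (homoplasy) costs fewer steps than any alternative tree.
C6: derived state 'present' in A, F, L, and Z only — synapomorphy for {A, F, L, Z}.
C7: derived state 'present' in A, F, and Z only — synapomorphy for {A, F, Z}.
Only A and Z show the derived state 'absent' for C8, supporting them as a clade.
Most parsimonious ingroup topology: ((E,((F,(Z,A)),L)),T).
Z and A form a cherry on this tree, so they are sister taxa.

A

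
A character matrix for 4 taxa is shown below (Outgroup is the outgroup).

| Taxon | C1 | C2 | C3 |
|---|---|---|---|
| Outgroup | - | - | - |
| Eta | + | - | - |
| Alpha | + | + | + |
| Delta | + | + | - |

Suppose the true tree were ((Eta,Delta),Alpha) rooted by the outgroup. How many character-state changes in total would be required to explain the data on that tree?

Map each character onto ((Eta,Delta),Alpha) (rooted by Outgroup) and count the minimum state changes it requires (Fitch parsimony):
C1: 1; C2: 2; C3: 1.
Total tree length = 4.

4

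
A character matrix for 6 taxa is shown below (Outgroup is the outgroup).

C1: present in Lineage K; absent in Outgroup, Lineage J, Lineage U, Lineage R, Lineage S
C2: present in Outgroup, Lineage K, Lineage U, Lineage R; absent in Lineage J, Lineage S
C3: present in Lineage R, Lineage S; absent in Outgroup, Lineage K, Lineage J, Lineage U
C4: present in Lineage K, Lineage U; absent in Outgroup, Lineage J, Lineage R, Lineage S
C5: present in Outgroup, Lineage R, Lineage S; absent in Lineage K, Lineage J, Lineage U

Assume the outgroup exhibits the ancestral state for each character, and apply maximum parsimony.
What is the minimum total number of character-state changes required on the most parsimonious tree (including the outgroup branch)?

6

Character polarity is set by the outgroup: the derived state is whichever differs from the outgroup's state, so for C2, C5 the derived state is 'absent', and for the remaining characters it is 'present'.
C1 (derived state 'present') is unique to Lineage K (autapomorphy; uninformative for grouping).
C2 groups Lineage J and Lineage S, which is incompatible with the clades supported by the remaining characters; treating it as convergent (homoplasy) costs fewer steps than any alternative tree.
Only Lineage R and Lineage S show the derived state 'present' for C3, supporting them as a clade.
C4: derived state 'present' in Lineage K and Lineage U only — synapomorphy for {Lineage K, Lineage U}.
C5 (derived state 'absent') is shared by Lineage J, Lineage K, and Lineage U — a synapomorphy uniting that clade.
Most parsimonious ingroup topology: (((Lineage K,Lineage U),Lineage J),(Lineage R,Lineage S)).
Changes per character on this tree: C1: 1; C2: 2; C3: 1; C4: 1; C5: 1.
Total = 6.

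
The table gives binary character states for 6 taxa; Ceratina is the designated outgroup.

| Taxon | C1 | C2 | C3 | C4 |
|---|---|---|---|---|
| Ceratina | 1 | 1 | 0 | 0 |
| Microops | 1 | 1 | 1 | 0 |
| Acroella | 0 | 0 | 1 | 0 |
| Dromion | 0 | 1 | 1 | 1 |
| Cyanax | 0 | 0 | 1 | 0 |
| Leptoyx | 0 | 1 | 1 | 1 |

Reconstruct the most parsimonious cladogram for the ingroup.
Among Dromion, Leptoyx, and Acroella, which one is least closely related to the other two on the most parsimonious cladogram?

Character polarity is set by the outgroup: the derived state is whichever differs from the outgroup's state, so for C1, C2 the derived state is '0', and for the remaining characters it is '1'.
Only Acroella, Cyanax, Dromion, and Leptoyx show the derived state '0' for C1, supporting them as a clade.
Only Acroella and Cyanax show the derived state '0' for C2, supporting them as a clade.
All ingroup taxa share the derived state '1' for C3; it defines the ingroup but does not resolve relationships within it.
Only Dromion and Leptoyx show the derived state '1' for C4, supporting them as a clade.
Most parsimonious ingroup topology: (Microops,((Acroella,Cyanax),(Dromion,Leptoyx))).
Dromion and Leptoyx share a more recent common ancestor with each other than either does with Acroella, so Acroella is the least closely related of the three.

Acroella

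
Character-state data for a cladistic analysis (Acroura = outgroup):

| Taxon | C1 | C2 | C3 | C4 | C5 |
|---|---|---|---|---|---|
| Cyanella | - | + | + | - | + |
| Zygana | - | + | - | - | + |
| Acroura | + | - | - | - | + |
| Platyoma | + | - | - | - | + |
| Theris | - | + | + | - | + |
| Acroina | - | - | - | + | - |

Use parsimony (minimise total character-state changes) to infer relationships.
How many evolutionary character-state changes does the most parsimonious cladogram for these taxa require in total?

Character polarity is set by the outgroup: the derived state is whichever differs from the outgroup's state, so for C1, C5 the derived state is '-', and for the remaining characters it is '+'.
Only Acroina, Cyanella, Theris, and Zygana show the derived state '-' for C1, supporting them as a clade.
Only Cyanella, Theris, and Zygana show the derived state '+' for C2, supporting them as a clade.
Only Cyanella and Theris show the derived state '+' for C3, supporting them as a clade.
C4 (derived state '+') is unique to Acroina (autapomorphy; uninformative for grouping).
C5: derived state '-' in Acroina only — an autapomorphy, so it tells us nothing about relationships among taxa.
Most parsimonious ingroup topology: ((Acroina,((Cyanella,Theris),Zygana)),Platyoma).
Changes per character on this tree: C1: 1; C2: 1; C3: 1; C4: 1; C5: 1.
Total = 5.

5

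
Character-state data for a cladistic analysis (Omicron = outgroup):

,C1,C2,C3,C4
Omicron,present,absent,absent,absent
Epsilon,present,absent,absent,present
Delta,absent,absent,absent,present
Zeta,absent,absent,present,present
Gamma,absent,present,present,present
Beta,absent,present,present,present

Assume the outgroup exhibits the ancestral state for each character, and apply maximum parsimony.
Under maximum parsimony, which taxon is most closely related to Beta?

Character polarity is set by the outgroup: the derived state is whichever differs from the outgroup's state, so for C1 the derived state is 'absent', and for the remaining characters it is 'present'.
C1: derived state 'absent' in Beta, Delta, Gamma, and Zeta only — synapomorphy for {Beta, Delta, Gamma, Zeta}.
Only Beta and Gamma show the derived state 'present' for C2, supporting them as a clade.
Only Beta, Gamma, and Zeta show the derived state 'present' for C3, supporting them as a clade.
C4 (derived state 'present') is shared by all ingroup taxa — unites the whole ingroup.
Most parsimonious ingroup topology: ((((Gamma,Beta),Zeta),Delta),Epsilon).
Beta and Gamma form a cherry on this tree, so they are sister taxa.

Gamma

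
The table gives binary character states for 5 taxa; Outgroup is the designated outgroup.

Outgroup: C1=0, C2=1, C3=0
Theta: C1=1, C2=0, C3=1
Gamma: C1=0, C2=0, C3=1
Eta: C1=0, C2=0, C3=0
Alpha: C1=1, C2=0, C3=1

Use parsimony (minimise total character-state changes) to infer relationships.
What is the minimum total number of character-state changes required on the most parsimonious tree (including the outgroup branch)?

Character polarity is set by the outgroup: the derived state is whichever differs from the outgroup's state, so for C2 the derived state is '0', and for the remaining characters it is '1'.
C1 (derived state '1') is shared by Alpha and Theta — a synapomorphy uniting that clade.
All ingroup taxa share the derived state '0' for C2; it defines the ingroup but does not resolve relationships within it.
C3 (derived state '1') is shared by Alpha, Gamma, and Theta — a synapomorphy uniting that clade.
Most parsimonious ingroup topology: (((Theta,Alpha),Gamma),Eta).
Changes per character on this tree: C1: 1; C2: 1; C3: 1.
Total = 3.

3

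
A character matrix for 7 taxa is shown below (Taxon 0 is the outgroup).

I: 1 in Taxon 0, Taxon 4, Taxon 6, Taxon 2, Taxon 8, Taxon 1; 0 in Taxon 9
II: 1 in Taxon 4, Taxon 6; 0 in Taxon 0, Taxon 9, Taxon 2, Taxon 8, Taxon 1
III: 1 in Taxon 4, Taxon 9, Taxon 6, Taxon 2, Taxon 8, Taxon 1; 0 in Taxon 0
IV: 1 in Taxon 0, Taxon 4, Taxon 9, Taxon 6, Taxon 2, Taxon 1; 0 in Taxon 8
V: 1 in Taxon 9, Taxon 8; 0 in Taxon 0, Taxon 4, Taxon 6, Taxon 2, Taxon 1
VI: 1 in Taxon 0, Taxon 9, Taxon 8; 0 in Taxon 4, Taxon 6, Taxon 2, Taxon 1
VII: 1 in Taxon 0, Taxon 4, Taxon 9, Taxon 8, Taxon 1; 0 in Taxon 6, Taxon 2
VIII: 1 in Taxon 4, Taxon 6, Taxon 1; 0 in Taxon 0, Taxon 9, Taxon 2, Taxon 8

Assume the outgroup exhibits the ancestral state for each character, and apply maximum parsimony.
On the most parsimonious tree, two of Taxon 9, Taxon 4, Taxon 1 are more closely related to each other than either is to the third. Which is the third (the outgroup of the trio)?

Character polarity is set by the outgroup: the derived state is whichever differs from the outgroup's state, so for I, IV, VI, VII the derived state is '0', and for the remaining characters it is '1'.
I: derived state '0' in Taxon 9 only — an autapomorphy, so it tells us nothing about relationships among taxa.
Only Taxon 4 and Taxon 6 show the derived state '1' for II, supporting them as a clade.
All ingroup taxa share the derived state '1' for III; it defines the ingroup but does not resolve relationships within it.
IV (derived state '0') is unique to Taxon 8 (autapomorphy; uninformative for grouping).
Only Taxon 8 and Taxon 9 show the derived state '1' for V, supporting them as a clade.
Only Taxon 1, Taxon 2, Taxon 4, and Taxon 6 show the derived state '0' for VI, supporting them as a clade.
VII (state '0') occurs in Taxon 2 and Taxon 6 but conflicts with the nesting implied by the other characters — most parsimoniously interpreted as homoplasy.
VIII (derived state '1') is shared by Taxon 1, Taxon 4, and Taxon 6 — a synapomorphy uniting that clade.
Most parsimonious ingroup topology: ((((Taxon 4,Taxon 6),Taxon 1),Taxon 2),(Taxon 9,Taxon 8)).
Taxon 4 and Taxon 1 share a more recent common ancestor with each other than either does with Taxon 9, so Taxon 9 is the least closely related of the three.

Taxon 9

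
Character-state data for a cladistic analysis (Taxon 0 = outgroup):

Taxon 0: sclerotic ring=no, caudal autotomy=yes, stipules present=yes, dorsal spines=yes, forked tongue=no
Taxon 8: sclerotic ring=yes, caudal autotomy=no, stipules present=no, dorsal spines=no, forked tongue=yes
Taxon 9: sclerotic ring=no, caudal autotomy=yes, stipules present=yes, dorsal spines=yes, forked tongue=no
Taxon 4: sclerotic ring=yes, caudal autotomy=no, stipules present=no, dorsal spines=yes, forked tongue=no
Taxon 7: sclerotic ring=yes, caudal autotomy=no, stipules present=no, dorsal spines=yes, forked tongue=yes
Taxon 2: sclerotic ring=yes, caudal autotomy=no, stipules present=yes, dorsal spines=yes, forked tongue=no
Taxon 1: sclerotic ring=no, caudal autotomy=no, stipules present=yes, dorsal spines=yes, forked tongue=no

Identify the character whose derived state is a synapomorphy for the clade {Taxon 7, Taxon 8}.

forked tongue

Character polarity is set by the outgroup: the derived state is whichever differs from the outgroup's state, so for caudal autotomy, stipules present, dorsal spines the derived state is 'no', and for the remaining characters it is 'yes'.
sclerotic ring (derived state 'yes') is shared by Taxon 2, Taxon 4, Taxon 7, and Taxon 8 — a synapomorphy uniting that clade.
caudal autotomy: derived state 'no' in Taxon 1, Taxon 2, Taxon 4, Taxon 7, and Taxon 8 only — synapomorphy for {Taxon 1, Taxon 2, Taxon 4, Taxon 7, Taxon 8}.
stipules present: derived state 'no' in Taxon 4, Taxon 7, and Taxon 8 only — synapomorphy for {Taxon 4, Taxon 7, Taxon 8}.
dorsal spines (derived state 'no') is unique to Taxon 8 (autapomorphy; uninformative for grouping).
forked tongue: derived state 'yes' in Taxon 7 and Taxon 8 only — synapomorphy for {Taxon 7, Taxon 8}.
Most parsimonious ingroup topology: (((((Taxon 8,Taxon 7),Taxon 4),Taxon 2),Taxon 1),Taxon 9).
The clade {Taxon 7, Taxon 8} is supported by forked tongue: its derived state 'yes' occurs in exactly those taxa and in no other taxon (including the outgroup).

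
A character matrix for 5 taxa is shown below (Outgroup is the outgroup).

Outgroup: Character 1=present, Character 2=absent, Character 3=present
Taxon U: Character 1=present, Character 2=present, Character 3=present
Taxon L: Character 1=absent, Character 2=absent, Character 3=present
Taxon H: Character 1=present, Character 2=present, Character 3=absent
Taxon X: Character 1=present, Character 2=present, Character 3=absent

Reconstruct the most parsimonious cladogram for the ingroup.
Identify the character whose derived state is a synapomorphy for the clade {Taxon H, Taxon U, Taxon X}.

Character 2

Character polarity is set by the outgroup: the derived state is whichever differs from the outgroup's state, so for Character 1, Character 3 the derived state is 'absent', and for the remaining characters it is 'present'.
Character 1: derived state 'absent' in Taxon L only — an autapomorphy, so it tells us nothing about relationships among taxa.
Character 2: derived state 'present' in Taxon H, Taxon U, and Taxon X only — synapomorphy for {Taxon H, Taxon U, Taxon X}.
Character 3: derived state 'absent' in Taxon H and Taxon X only — synapomorphy for {Taxon H, Taxon X}.
Most parsimonious ingroup topology: (((Taxon H,Taxon X),Taxon U),Taxon L).
The clade {Taxon H, Taxon U, Taxon X} is supported by Character 2: its derived state 'present' occurs in exactly those taxa and in no other taxon (including the outgroup).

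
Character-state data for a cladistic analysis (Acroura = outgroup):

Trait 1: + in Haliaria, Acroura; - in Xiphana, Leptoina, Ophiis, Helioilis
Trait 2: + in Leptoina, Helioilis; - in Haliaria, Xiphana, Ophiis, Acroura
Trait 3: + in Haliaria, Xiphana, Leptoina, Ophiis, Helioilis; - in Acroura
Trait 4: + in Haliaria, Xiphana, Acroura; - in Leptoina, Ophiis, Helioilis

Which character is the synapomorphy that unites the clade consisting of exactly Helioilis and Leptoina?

Character polarity is set by the outgroup: the derived state is whichever differs from the outgroup's state, so for Trait 1, Trait 4 the derived state is '-', and for the remaining characters it is '+'.
Trait 1: derived state '-' in Helioilis, Leptoina, Ophiis, and Xiphana only — synapomorphy for {Helioilis, Leptoina, Ophiis, Xiphana}.
Only Helioilis and Leptoina show the derived state '+' for Trait 2, supporting them as a clade.
Trait 3 (derived state '+') is shared by all ingroup taxa — unites the whole ingroup.
Trait 4: derived state '-' in Helioilis, Leptoina, and Ophiis only — synapomorphy for {Helioilis, Leptoina, Ophiis}.
Most parsimonious ingroup topology: (Haliaria,((Ophiis,(Leptoina,Helioilis)),Xiphana)).
The clade {Helioilis, Leptoina} is supported by Trait 2: its derived state '+' occurs in exactly those taxa and in no other taxon (including the outgroup).

Trait 2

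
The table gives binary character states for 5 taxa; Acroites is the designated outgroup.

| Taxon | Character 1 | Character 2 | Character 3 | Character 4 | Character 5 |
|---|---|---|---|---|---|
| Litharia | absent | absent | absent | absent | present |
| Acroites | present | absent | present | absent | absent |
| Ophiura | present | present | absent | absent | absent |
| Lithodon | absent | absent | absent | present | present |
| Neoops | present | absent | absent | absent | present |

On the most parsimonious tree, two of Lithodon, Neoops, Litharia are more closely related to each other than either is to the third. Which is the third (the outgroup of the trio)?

Character polarity is set by the outgroup: the derived state is whichever differs from the outgroup's state, so for Character 1, Character 3 the derived state is 'absent', and for the remaining characters it is 'present'.
Character 1: derived state 'absent' in Litharia and Lithodon only — synapomorphy for {Litharia, Lithodon}.
Character 2 (derived state 'present') is unique to Ophiura (autapomorphy; uninformative for grouping).
Character 3 (derived state 'absent') is shared by all ingroup taxa — unites the whole ingroup.
Character 4 (derived state 'present') is unique to Lithodon (autapomorphy; uninformative for grouping).
Character 5: derived state 'present' in Litharia, Lithodon, and Neoops only — synapomorphy for {Litharia, Lithodon, Neoops}.
Most parsimonious ingroup topology: ((Neoops,(Litharia,Lithodon)),Ophiura).
Litharia and Lithodon share a more recent common ancestor with each other than either does with Neoops, so Neoops is the least closely related of the three.

Neoops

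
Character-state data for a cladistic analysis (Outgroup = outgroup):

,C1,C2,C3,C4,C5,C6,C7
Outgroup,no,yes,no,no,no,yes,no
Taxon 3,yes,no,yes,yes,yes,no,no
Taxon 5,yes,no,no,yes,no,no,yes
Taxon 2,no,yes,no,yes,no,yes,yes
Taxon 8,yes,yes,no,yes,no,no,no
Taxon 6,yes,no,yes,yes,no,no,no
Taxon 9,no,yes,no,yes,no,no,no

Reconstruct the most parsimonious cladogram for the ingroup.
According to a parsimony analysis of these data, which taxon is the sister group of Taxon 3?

Character polarity is set by the outgroup: the derived state is whichever differs from the outgroup's state, so for C2, C6 the derived state is 'no', and for the remaining characters it is 'yes'.
C1: derived state 'yes' in Taxon 3, Taxon 5, Taxon 6, and Taxon 8 only — synapomorphy for {Taxon 3, Taxon 5, Taxon 6, Taxon 8}.
Only Taxon 3, Taxon 5, and Taxon 6 show the derived state 'no' for C2, supporting them as a clade.
C3: derived state 'yes' in Taxon 3 and Taxon 6 only — synapomorphy for {Taxon 3, Taxon 6}.
C4 (derived state 'yes') is shared by all ingroup taxa — unites the whole ingroup.
C5: derived state 'yes' in Taxon 3 only — an autapomorphy, so it tells us nothing about relationships among taxa.
Only Taxon 3, Taxon 5, Taxon 6, Taxon 8, and Taxon 9 show the derived state 'no' for C6, supporting them as a clade.
C7 groups Taxon 2 and Taxon 5, which is incompatible with the clades supported by the remaining characters; treating it as convergent (homoplasy) costs fewer steps than any alternative tree.
Most parsimonious ingroup topology: (((Taxon 8,(Taxon 5,(Taxon 3,Taxon 6))),Taxon 9),Taxon 2).
Taxon 3 and Taxon 6 form a cherry on this tree, so they are sister taxa.

Taxon 6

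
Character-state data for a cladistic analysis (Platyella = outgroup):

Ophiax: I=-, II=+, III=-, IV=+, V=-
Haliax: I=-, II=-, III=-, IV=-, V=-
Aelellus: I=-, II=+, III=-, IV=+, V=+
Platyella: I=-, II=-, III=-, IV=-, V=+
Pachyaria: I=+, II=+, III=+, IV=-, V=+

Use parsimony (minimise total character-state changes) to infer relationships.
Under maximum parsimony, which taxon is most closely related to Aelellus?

Character polarity is set by the outgroup: the derived state is whichever differs from the outgroup's state, so for V the derived state is '-', and for the remaining characters it is '+'.
I (derived state '+') is unique to Pachyaria (autapomorphy; uninformative for grouping).
II (derived state '+') is shared by Aelellus, Ophiax, and Pachyaria — a synapomorphy uniting that clade.
III (derived state '+') is unique to Pachyaria (autapomorphy; uninformative for grouping).
IV: derived state '+' in Aelellus and Ophiax only — synapomorphy for {Aelellus, Ophiax}.
V (state '-') occurs in Haliax and Ophiax but conflicts with the nesting implied by the other characters — most parsimoniously interpreted as homoplasy.
Most parsimonious ingroup topology: (((Ophiax,Aelellus),Pachyaria),Haliax).
Aelellus and Ophiax form a cherry on this tree, so they are sister taxa.

Ophiax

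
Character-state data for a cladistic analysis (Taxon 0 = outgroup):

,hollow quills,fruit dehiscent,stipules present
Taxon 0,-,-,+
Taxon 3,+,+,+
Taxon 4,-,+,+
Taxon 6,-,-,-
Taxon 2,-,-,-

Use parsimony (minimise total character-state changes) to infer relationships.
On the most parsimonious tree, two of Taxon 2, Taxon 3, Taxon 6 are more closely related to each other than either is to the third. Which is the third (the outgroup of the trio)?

Taxon 3

Character polarity is set by the outgroup: the derived state is whichever differs from the outgroup's state, so for stipules present the derived state is '-', and for the remaining characters it is '+'.
hollow quills: derived state '+' in Taxon 3 only — an autapomorphy, so it tells us nothing about relationships among taxa.
fruit dehiscent (derived state '+') is shared by Taxon 3 and Taxon 4 — a synapomorphy uniting that clade.
stipules present: derived state '-' in Taxon 2 and Taxon 6 only — synapomorphy for {Taxon 2, Taxon 6}.
Most parsimonious ingroup topology: ((Taxon 3,Taxon 4),(Taxon 6,Taxon 2)).
Taxon 2 and Taxon 6 share a more recent common ancestor with each other than either does with Taxon 3, so Taxon 3 is the least closely related of the three.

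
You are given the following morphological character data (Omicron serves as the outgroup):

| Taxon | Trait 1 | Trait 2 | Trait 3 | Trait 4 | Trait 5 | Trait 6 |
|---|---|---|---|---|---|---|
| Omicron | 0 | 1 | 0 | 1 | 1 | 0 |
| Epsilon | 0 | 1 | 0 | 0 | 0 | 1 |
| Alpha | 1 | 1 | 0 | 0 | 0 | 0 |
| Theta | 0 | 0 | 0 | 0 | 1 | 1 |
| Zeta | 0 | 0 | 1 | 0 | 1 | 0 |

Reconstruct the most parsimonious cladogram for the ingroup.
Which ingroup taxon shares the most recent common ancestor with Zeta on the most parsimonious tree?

Theta

Character polarity is set by the outgroup: the derived state is whichever differs from the outgroup's state, so for Trait 2, Trait 4, Trait 5 the derived state is '0', and for the remaining characters it is '1'.
Trait 1 (derived state '1') is unique to Alpha (autapomorphy; uninformative for grouping).
Trait 2: derived state '0' in Theta and Zeta only — synapomorphy for {Theta, Zeta}.
Trait 3 (derived state '1') is unique to Zeta (autapomorphy; uninformative for grouping).
All ingroup taxa share the derived state '0' for Trait 4; it defines the ingroup but does not resolve relationships within it.
Trait 5: derived state '0' in Alpha and Epsilon only — synapomorphy for {Alpha, Epsilon}.
Trait 6 (state '1') occurs in Epsilon and Theta but conflicts with the nesting implied by the other characters — most parsimoniously interpreted as homoplasy.
Most parsimonious ingroup topology: ((Epsilon,Alpha),(Theta,Zeta)).
Zeta and Theta form a cherry on this tree, so they are sister taxa.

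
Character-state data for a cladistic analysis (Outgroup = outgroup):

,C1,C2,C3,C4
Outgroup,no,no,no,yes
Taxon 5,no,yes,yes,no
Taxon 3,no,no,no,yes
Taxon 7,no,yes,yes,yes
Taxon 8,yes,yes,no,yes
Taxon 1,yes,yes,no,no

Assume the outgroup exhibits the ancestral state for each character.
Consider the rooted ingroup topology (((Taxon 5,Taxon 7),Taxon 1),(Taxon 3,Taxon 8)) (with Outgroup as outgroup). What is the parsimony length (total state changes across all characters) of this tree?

7

Map each character onto (((Taxon 5,Taxon 7),Taxon 1),(Taxon 3,Taxon 8)) (rooted by Outgroup) and count the minimum state changes it requires (Fitch parsimony):
C1: 2; C2: 2; C3: 1; C4: 2.
Total tree length = 7.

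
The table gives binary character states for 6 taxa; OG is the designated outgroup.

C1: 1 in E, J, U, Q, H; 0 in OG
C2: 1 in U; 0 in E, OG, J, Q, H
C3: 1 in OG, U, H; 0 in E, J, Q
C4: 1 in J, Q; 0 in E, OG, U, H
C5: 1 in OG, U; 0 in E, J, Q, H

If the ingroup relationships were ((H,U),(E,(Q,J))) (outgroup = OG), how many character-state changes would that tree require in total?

6

Map each character onto ((H,U),(E,(Q,J))) (rooted by OG) and count the minimum state changes it requires (Fitch parsimony):
C1: 1; C2: 1; C3: 1; C4: 1; C5: 2.
Total tree length = 6.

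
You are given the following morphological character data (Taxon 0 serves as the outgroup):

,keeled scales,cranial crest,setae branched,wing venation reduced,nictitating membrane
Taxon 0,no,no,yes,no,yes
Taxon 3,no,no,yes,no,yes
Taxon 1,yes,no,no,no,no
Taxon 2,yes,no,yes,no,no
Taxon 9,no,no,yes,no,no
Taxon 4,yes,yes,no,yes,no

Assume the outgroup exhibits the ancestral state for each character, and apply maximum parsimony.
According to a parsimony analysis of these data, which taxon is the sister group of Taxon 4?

Character polarity is set by the outgroup: the derived state is whichever differs from the outgroup's state, so for setae branched, nictitating membrane the derived state is 'no', and for the remaining characters it is 'yes'.
Only Taxon 1, Taxon 2, and Taxon 4 show the derived state 'yes' for keeled scales, supporting them as a clade.
cranial crest: derived state 'yes' in Taxon 4 only — an autapomorphy, so it tells us nothing about relationships among taxa.
setae branched: derived state 'no' in Taxon 1 and Taxon 4 only — synapomorphy for {Taxon 1, Taxon 4}.
wing venation reduced (derived state 'yes') is unique to Taxon 4 (autapomorphy; uninformative for grouping).
nictitating membrane: derived state 'no' in Taxon 1, Taxon 2, Taxon 4, and Taxon 9 only — synapomorphy for {Taxon 1, Taxon 2, Taxon 4, Taxon 9}.
Most parsimonious ingroup topology: (Taxon 3,(((Taxon 1,Taxon 4),Taxon 2),Taxon 9)).
Taxon 4 and Taxon 1 form a cherry on this tree, so they are sister taxa.

Taxon 1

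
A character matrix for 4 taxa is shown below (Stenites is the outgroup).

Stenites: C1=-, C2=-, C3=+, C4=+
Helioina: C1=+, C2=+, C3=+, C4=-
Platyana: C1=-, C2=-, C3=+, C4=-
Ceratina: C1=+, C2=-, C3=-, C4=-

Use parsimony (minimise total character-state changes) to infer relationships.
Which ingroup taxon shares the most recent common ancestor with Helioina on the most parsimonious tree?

Ceratina

Character polarity is set by the outgroup: the derived state is whichever differs from the outgroup's state, so for C3, C4 the derived state is '-', and for the remaining characters it is '+'.
C1: derived state '+' in Ceratina and Helioina only — synapomorphy for {Ceratina, Helioina}.
C2 (derived state '+') is unique to Helioina (autapomorphy; uninformative for grouping).
C3: derived state '-' in Ceratina only — an autapomorphy, so it tells us nothing about relationships among taxa.
C4 (derived state '-') is shared by all ingroup taxa — unites the whole ingroup.
Most parsimonious ingroup topology: ((Helioina,Ceratina),Platyana).
Helioina and Ceratina form a cherry on this tree, so they are sister taxa.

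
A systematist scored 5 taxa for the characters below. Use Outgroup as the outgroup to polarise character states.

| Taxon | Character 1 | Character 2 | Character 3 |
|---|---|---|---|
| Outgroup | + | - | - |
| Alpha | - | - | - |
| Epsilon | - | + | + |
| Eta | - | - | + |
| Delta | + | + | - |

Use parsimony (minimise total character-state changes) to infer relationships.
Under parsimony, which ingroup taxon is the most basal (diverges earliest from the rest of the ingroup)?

Delta

Character polarity is set by the outgroup: the derived state is whichever differs from the outgroup's state, so for Character 1 the derived state is '-', and for the remaining characters it is '+'.
Character 1: derived state '-' in Alpha, Epsilon, and Eta only — synapomorphy for {Alpha, Epsilon, Eta}.
Character 2 (state '+') occurs in Delta and Epsilon but conflicts with the nesting implied by the other characters — most parsimoniously interpreted as homoplasy.
Character 3 (derived state '+') is shared by Epsilon and Eta — a synapomorphy uniting that clade.
Most parsimonious ingroup topology: ((Alpha,(Epsilon,Eta)),Delta).
Delta is sister to the clade containing all other ingroup taxa, so it is the earliest-diverging (most basal) ingroup lineage.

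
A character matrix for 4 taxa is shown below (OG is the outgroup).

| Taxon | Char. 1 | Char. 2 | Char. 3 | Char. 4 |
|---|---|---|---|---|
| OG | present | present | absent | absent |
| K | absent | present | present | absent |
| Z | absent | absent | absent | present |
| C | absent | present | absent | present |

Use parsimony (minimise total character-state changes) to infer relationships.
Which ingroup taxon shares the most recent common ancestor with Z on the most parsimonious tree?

C

Character polarity is set by the outgroup: the derived state is whichever differs from the outgroup's state, so for Char. 1, Char. 2 the derived state is 'absent', and for the remaining characters it is 'present'.
All ingroup taxa share the derived state 'absent' for Char. 1; it defines the ingroup but does not resolve relationships within it.
Char. 2 (derived state 'absent') is unique to Z (autapomorphy; uninformative for grouping).
Char. 3: derived state 'present' in K only — an autapomorphy, so it tells us nothing about relationships among taxa.
Only C and Z show the derived state 'present' for Char. 4, supporting them as a clade.
Most parsimonious ingroup topology: (K,(Z,C)).
Z and C form a cherry on this tree, so they are sister taxa.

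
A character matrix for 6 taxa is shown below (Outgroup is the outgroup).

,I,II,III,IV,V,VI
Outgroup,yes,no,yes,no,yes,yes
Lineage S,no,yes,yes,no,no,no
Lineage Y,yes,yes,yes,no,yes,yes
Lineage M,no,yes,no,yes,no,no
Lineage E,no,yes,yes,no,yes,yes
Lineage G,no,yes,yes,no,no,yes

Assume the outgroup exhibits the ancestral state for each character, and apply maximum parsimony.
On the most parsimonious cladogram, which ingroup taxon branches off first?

Lineage Y

Character polarity is set by the outgroup: the derived state is whichever differs from the outgroup's state, so for I, III, V, VI the derived state is 'no', and for the remaining characters it is 'yes'.
I (derived state 'no') is shared by Lineage E, Lineage G, Lineage M, and Lineage S — a synapomorphy uniting that clade.
II (derived state 'yes') is shared by all ingroup taxa — unites the whole ingroup.
III (derived state 'no') is unique to Lineage M (autapomorphy; uninformative for grouping).
IV: derived state 'yes' in Lineage M only — an autapomorphy, so it tells us nothing about relationships among taxa.
V (derived state 'no') is shared by Lineage G, Lineage M, and Lineage S — a synapomorphy uniting that clade.
VI (derived state 'no') is shared by Lineage M and Lineage S — a synapomorphy uniting that clade.
Most parsimonious ingroup topology: ((((Lineage S,Lineage M),Lineage G),Lineage E),Lineage Y).
Lineage Y is sister to the clade containing all other ingroup taxa, so it is the earliest-diverging (most basal) ingroup lineage.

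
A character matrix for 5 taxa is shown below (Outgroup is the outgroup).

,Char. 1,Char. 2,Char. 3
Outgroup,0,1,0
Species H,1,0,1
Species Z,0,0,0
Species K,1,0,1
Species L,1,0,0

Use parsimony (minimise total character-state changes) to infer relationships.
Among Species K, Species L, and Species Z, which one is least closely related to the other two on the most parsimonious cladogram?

Species Z

Character polarity is set by the outgroup: the derived state is whichever differs from the outgroup's state, so for Char. 2 the derived state is '0', and for the remaining characters it is '1'.
Only Species H, Species K, and Species L show the derived state '1' for Char. 1, supporting them as a clade.
Char. 2 (derived state '0') is shared by all ingroup taxa — unites the whole ingroup.
Char. 3 (derived state '1') is shared by Species H and Species K — a synapomorphy uniting that clade.
Most parsimonious ingroup topology: (((Species H,Species K),Species L),Species Z).
Species L and Species K share a more recent common ancestor with each other than either does with Species Z, so Species Z is the least closely related of the three.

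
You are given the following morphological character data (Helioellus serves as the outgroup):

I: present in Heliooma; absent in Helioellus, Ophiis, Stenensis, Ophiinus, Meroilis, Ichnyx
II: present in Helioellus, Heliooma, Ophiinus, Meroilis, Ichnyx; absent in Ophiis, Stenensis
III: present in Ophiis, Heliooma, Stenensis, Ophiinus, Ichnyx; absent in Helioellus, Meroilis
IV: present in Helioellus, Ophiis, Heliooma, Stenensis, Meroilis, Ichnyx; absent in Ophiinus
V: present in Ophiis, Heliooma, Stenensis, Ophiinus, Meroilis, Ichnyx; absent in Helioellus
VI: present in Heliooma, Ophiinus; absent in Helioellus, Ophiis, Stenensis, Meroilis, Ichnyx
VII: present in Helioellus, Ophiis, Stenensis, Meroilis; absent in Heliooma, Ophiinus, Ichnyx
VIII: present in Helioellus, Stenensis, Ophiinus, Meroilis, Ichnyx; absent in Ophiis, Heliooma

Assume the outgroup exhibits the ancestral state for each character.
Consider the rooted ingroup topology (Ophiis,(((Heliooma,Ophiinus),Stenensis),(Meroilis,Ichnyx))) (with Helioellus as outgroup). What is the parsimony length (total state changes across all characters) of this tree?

12

Map each character onto (Ophiis,(((Heliooma,Ophiinus),Stenensis),(Meroilis,Ichnyx))) (rooted by Helioellus) and count the minimum state changes it requires (Fitch parsimony):
I: 1; II: 2; III: 2; IV: 1; V: 1; VI: 1; VII: 2; VIII: 2.
Total tree length = 12.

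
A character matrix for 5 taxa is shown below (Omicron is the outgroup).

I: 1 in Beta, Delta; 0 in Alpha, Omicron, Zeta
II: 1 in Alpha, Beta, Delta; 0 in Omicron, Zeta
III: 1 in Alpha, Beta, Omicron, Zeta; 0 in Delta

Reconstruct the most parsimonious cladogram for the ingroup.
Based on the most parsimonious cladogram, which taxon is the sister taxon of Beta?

Delta

Character polarity is set by the outgroup: the derived state is whichever differs from the outgroup's state, so for III the derived state is '0', and for the remaining characters it is '1'.
Only Beta and Delta show the derived state '1' for I, supporting them as a clade.
II (derived state '1') is shared by Alpha, Beta, and Delta — a synapomorphy uniting that clade.
III: derived state '0' in Delta only — an autapomorphy, so it tells us nothing about relationships among taxa.
Most parsimonious ingroup topology: (Zeta,(Alpha,(Beta,Delta))).
Beta and Delta form a cherry on this tree, so they are sister taxa.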